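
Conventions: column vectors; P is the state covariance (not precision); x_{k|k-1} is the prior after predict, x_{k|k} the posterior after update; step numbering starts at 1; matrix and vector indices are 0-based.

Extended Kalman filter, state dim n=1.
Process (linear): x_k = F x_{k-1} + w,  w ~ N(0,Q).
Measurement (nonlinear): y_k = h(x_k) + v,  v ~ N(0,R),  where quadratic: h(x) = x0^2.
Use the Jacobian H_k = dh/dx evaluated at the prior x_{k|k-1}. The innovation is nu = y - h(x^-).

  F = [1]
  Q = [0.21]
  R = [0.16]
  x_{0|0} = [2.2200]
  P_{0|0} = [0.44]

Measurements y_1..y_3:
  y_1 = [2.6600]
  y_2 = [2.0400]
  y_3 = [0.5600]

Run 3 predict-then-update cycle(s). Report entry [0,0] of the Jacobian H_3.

H_jac[0,0] = 2.9355

step 1: x^-=[2.2200]  P^-=[0.6500]  H_jac=[4.4400]  S=[12.9738]  K=[0.2224]  nu=[-2.2684]  x^+=[1.7154]  P^+=[0.0080]
step 2: x^-=[1.7154]  P^-=[0.2180]  H_jac=[3.4308]  S=[2.7261]  K=[0.2744]  nu=[-0.9026]  x^+=[1.4678]  P^+=[0.0128]
step 3: x^-=[1.4678]  P^-=[0.2228]  H_jac=[2.9355]  S=[2.0799]  K=[0.3145]  nu=[-1.5943]  x^+=[0.9664]  P^+=[0.0171]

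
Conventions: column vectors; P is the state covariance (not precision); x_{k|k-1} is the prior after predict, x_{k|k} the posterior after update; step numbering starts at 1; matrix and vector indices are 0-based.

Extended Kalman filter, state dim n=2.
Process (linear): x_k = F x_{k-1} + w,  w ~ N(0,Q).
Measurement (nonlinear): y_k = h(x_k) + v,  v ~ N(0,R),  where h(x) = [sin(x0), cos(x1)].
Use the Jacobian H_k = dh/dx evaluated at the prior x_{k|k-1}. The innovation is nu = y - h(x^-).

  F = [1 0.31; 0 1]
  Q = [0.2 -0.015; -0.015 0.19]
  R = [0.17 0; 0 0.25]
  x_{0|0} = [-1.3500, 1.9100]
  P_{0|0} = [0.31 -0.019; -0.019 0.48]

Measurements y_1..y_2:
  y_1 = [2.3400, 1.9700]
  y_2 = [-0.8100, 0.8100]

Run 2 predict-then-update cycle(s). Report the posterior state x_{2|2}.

x_post = [2.8434, 0.5393]

step 1: x^-=[-0.7579, 1.9100]  P^-=[0.5443 0.1148; 0.1148 0.6700]  H_jac=[0.7263 0.0000; 0.0000 -0.9430]  S=[0.4571 -0.0786; -0.0786 0.8458]  K=[0.8565 -0.0484; 0.0548 -0.7419]  nu=[3.0274, 2.3027]  x^+=[1.7237, 0.3675]  P^+=[0.2005 0.0128; 0.0128 0.1967]
step 2: x^-=[1.8377, 0.3675]  P^-=[0.4273 0.0588; 0.0588 0.3867]  H_jac=[-0.2637 0.0000; 0.0000 -0.3592]  S=[0.1997 0.0056; 0.0056 0.2999]  K=[-0.5626 -0.0600; -0.0647 -0.4620]  nu=[-1.7746, -0.1232]  x^+=[2.8434, 0.5393]  P^+=[0.3627 0.0417; 0.0417 0.3215]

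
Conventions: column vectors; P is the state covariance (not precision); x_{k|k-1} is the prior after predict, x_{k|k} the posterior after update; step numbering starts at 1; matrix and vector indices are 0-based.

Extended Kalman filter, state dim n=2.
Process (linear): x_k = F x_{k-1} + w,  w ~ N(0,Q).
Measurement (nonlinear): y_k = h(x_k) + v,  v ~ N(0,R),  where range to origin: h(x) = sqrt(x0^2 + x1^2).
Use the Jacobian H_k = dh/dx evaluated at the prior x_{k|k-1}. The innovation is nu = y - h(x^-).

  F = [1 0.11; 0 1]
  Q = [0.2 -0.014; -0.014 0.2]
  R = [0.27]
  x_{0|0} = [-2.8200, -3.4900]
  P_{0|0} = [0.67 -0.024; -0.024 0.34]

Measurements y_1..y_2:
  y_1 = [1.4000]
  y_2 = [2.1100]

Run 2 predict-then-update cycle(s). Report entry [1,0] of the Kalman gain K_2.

K[1,0] = -0.5365

step 1: x^-=[-3.2039, -3.4900]  P^-=[0.8688 -0.0006; -0.0006 0.5400]  H_jac=[-0.6763 -0.7367]  S=[0.9598]  K=[-0.6117; -0.4140]  nu=[-3.3376]  x^+=[-1.1622, -2.1081]  P^+=[0.5097 -0.2437; -0.2437 0.3755]
step 2: x^-=[-1.3941, -2.1081]  P^-=[0.6606 -0.2164; -0.2164 0.5755]  H_jac=[-0.5516 -0.8341]  S=[0.6723]  K=[-0.2736; -0.5365]  nu=[-0.4174]  x^+=[-1.2799, -1.8842]  P^+=[0.6103 -0.3150; -0.3150 0.3820]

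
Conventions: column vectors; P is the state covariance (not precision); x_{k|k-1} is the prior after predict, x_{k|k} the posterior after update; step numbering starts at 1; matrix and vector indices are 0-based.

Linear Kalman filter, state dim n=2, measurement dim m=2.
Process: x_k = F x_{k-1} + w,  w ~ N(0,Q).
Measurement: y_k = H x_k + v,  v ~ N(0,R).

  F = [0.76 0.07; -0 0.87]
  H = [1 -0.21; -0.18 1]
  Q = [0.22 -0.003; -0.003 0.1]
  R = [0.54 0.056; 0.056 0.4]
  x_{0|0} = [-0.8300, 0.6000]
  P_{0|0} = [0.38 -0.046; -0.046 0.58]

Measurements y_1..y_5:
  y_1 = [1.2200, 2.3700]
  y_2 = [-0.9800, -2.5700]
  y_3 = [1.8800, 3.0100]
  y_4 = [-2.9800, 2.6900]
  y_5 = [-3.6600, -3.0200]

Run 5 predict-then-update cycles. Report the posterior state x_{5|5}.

x_post = [-1.4952, -0.1787]

step 1: x^-=[-0.5888, 0.5220]  P^-=[0.4374 0.0019; 0.0019 0.5390]  S=[1.0004 -0.1339; -0.1339 0.9525]  K=[0.4342 -0.0196; -0.0362 0.5604]  nu=[1.9184, 1.7420]  x^+=[0.2101, 1.4288]  P^+=[0.2462 0.0608; 0.0608 0.2331]
step 2: x^-=[0.2597, 1.2431]  P^-=[0.3698 0.0514; 0.0514 0.2764]  S=[0.9004 -0.0153; -0.0153 0.6699]  K=[0.3985 -0.0136; -0.0006 0.3988]  nu=[-0.9786, -3.7664]  x^+=[-0.0792, -0.2583]  P^+=[0.2265 0.0577; 0.0577 0.1699]
step 3: x^-=[-0.0783, -0.2248]  P^-=[0.3578 0.0455; 0.0455 0.2286]  S=[0.8888 -0.0092; -0.0092 0.6238]  K=[0.3916 -0.0246; 0.0008 0.3533]  nu=[1.9111, 3.2207]  x^+=[0.5910, 0.9147]  P^+=[0.2210 0.0519; 0.0519 0.1507]
step 4: x^-=[0.5132, 0.7958]  P^-=[0.3539 0.0405; 0.0405 0.2141]  S=[0.8863 -0.0106; -0.0106 0.6110]  K=[0.3893 -0.0312; -0.0010 0.3384]  nu=[-3.3260, 1.9866]  x^+=[-0.8437, 1.4714]  P^+=[0.2187 0.0487; 0.0487 0.1441]
step 5: x^-=[-0.5382, 1.2801]  P^-=[0.3522 0.0380; 0.0380 0.2091]  S=[0.8855 -0.0119; -0.0119 0.6068]  K=[0.3883 -0.0343; -0.0022 0.3332]  nu=[-2.8529, -4.3970]  x^+=[-1.4952, -0.1787]  P^+=[0.2177 0.0472; 0.0472 0.1417]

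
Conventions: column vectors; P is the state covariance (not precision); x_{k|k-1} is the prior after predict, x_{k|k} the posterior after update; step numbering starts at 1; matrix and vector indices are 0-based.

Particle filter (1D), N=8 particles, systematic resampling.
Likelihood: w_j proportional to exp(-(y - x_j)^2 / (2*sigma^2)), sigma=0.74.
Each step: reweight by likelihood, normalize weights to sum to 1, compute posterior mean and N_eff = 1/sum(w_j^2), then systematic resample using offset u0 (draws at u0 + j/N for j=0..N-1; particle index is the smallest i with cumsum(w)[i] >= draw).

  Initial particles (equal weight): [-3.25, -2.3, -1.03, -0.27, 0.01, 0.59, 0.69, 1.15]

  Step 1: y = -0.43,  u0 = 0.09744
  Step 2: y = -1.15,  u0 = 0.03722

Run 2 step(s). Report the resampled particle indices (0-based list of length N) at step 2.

step 1: w=[0.0002, 0.0121, 0.2127, 0.2887, 0.2477, 0.1143, 0.0940, 0.0302]  mean=-0.1561  Neff=4.6969  idx=[2, 2, 3, 3, 4, 4, 5, 7]
step 2: w=[0.2729, 0.2729, 0.1363, 0.1363, 0.0809, 0.0809, 0.0174, 0.0022]  mean=-0.6214  Neff=5.0114  idx=[0, 0, 1, 1, 1, 2, 3, 5]

resampled_idx = [0, 0, 1, 1, 1, 2, 3, 5]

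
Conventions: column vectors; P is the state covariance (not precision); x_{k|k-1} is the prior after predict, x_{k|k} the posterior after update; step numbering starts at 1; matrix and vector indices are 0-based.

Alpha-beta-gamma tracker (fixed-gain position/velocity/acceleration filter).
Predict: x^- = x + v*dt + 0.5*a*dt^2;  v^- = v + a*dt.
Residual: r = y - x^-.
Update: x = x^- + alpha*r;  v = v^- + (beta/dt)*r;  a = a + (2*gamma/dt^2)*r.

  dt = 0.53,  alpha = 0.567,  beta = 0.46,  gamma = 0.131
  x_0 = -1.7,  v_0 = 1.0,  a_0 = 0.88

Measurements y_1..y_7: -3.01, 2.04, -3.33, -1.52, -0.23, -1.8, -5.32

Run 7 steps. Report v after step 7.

step 1: x_pred=-1.0464  r=-1.9636  x^+=-2.1598  v^+=-0.2379  a^+=-0.9515
step 2: x_pred=-2.4195  r=4.4595  x^+=0.1091  v^+=3.1283  a^+=3.2079
step 3: x_pred=2.2176  r=-5.5476  x^+=-0.9279  v^+=0.0136  a^+=-1.9664
step 4: x_pred=-1.1968  r=-0.3232  x^+=-1.3801  v^+=-1.3091  a^+=-2.2678
step 5: x_pred=-2.3924  r=2.1624  x^+=-1.1663  v^+=-0.6342  a^+=-0.2509
step 6: x_pred=-1.5377  r=-0.2623  x^+=-1.6864  v^+=-0.9949  a^+=-0.4956
step 7: x_pred=-2.2833  r=-3.0367  x^+=-4.0051  v^+=-3.8932  a^+=-3.3280

v_post = -3.8932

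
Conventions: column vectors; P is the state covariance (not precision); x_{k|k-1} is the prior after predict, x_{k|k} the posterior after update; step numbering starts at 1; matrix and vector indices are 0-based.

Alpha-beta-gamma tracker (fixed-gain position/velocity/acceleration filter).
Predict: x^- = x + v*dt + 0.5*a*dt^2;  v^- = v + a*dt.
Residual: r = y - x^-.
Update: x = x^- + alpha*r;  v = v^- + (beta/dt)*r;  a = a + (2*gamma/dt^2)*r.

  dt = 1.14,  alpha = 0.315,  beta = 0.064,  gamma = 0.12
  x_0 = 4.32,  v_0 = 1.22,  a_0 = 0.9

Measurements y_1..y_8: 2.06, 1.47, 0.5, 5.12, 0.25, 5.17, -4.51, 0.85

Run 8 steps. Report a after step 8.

step 1: x_pred=6.2956  r=-4.2356  x^+=4.9614  v^+=2.0082  a^+=0.1178
step 2: x_pred=7.3273  r=-5.8573  x^+=5.4823  v^+=1.8137  a^+=-0.9639
step 3: x_pred=6.9235  r=-6.4235  x^+=4.9001  v^+=0.3542  a^+=-2.1501
step 4: x_pred=3.9068  r=1.2132  x^+=4.2889  v^+=-2.0288  a^+=-1.9261
step 5: x_pred=0.7245  r=-0.4745  x^+=0.5751  v^+=-4.2512  a^+=-2.0137
step 6: x_pred=-5.5798  r=10.7498  x^+=-2.1936  v^+=-5.9433  a^+=-0.0285
step 7: x_pred=-8.9875  r=4.4775  x^+=-7.5771  v^+=-5.7244  a^+=0.7984
step 8: x_pred=-13.5842  r=14.4342  x^+=-9.0374  v^+=-4.0040  a^+=3.4639

a_post = 3.4639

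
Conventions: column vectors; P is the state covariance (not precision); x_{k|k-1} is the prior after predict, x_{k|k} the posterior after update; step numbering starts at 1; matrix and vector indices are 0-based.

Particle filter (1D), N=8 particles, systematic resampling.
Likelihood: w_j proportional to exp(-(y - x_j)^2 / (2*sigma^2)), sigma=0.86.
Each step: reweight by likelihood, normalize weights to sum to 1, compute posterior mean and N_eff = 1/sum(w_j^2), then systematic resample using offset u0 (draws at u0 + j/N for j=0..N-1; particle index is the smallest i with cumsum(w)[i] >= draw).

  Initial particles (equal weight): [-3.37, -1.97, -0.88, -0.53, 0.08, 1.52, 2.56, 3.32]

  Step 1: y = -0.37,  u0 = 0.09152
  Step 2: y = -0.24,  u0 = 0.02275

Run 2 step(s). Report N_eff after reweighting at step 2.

N_eff = 7.9207

step 1: w=[0.0008, 0.0597, 0.2828, 0.3314, 0.2941, 0.0301, 0.0010, 0.0000]  mean=-0.4728  Neff=3.5615  idx=[2, 2, 2, 3, 3, 4, 4, 4]
step 2: w=[0.1089, 0.1089, 0.1089, 0.1357, 0.1357, 0.1340, 0.1340, 0.1340]  mean=-0.3991  Neff=7.9207  idx=[0, 1, 2, 3, 4, 5, 6, 7]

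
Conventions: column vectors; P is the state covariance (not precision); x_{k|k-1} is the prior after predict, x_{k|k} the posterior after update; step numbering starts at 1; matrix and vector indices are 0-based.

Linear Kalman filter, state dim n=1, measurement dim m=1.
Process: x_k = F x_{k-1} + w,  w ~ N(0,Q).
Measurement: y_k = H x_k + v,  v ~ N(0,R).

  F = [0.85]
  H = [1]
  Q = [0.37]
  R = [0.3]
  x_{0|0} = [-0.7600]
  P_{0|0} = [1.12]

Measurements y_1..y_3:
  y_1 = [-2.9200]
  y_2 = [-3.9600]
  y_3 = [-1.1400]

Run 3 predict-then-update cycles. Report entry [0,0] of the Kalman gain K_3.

K[0,0] = 0.6294

step 1: x^-=[-0.6460]  P^-=[1.1792]  S=[1.4792]  K=[0.7972]  nu=[-2.2740]  x^+=[-2.4588]  P^+=[0.2392]
step 2: x^-=[-2.0900]  P^-=[0.5428]  S=[0.8428]  K=[0.6440]  nu=[-1.8700]  x^+=[-3.2943]  P^+=[0.1932]
step 3: x^-=[-2.8002]  P^-=[0.5096]  S=[0.8096]  K=[0.6294]  nu=[1.6602]  x^+=[-1.7552]  P^+=[0.1888]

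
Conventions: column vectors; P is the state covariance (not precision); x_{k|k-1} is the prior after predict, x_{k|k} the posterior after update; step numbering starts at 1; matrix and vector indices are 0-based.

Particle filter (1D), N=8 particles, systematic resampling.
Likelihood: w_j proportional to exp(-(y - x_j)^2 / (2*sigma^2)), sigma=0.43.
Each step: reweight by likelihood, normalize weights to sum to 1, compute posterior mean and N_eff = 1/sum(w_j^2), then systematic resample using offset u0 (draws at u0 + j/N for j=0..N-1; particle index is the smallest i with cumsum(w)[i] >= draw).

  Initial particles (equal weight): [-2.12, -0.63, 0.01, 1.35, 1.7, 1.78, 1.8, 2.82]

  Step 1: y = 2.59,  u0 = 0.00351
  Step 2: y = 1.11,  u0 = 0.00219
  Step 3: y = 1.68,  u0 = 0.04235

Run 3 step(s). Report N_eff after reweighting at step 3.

N_eff = 7.8647

step 1: w=[0.0000, 0.0000, 0.0000, 0.0115, 0.0867, 0.1252, 0.1366, 0.6399]  mean=2.4364  Neff=2.2147  idx=[3, 5, 6, 7, 7, 7, 7, 7]
step 2: w=[0.5982, 0.2076, 0.1929, 0.0003, 0.0003, 0.0003, 0.0003, 0.0003]  mean=1.5280  Neff=2.2824  idx=[0, 0, 0, 0, 0, 1, 1, 2]
step 3: w=[0.1123, 0.1123, 0.1123, 0.1123, 0.1123, 0.1467, 0.1467, 0.1450]  mean=1.5414  Neff=7.8647  idx=[0, 1, 2, 3, 4, 5, 6, 7]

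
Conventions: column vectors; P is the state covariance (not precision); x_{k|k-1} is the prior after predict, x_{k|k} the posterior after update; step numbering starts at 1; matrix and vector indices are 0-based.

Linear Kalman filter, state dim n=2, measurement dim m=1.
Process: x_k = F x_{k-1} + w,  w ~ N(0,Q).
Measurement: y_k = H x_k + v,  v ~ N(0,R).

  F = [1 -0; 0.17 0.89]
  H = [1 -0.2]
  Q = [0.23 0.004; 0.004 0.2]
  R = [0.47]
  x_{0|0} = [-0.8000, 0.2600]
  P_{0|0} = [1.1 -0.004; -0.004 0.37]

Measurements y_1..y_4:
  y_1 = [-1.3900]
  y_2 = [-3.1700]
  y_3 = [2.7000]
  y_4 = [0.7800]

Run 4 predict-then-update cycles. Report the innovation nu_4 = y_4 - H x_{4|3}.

step 1: x^-=[-0.8000, 0.0954]  P^-=[1.3300 0.1874; 0.1874 0.5237]  S=[1.7460]  K=[0.7403; 0.0474]  nu=[-0.5709]  x^+=[-1.2226, 0.0684]  P^+=[0.3732 0.1262; 0.1262 0.5197]
step 2: x^-=[-1.2226, -0.1470]  P^-=[0.6032 0.1798; 0.1798 0.6607]  S=[1.0277]  K=[0.5519; 0.0464]  nu=[-1.9768]  x^+=[-2.3137, -0.2386]  P^+=[0.2901 0.1535; 0.1535 0.6585]
step 3: x^-=[-2.3137, -0.6057]  P^-=[0.5201 0.1899; 0.1899 0.7764]  S=[0.9452]  K=[0.5101; 0.0366]  nu=[4.8925]  x^+=[0.1819, -0.4264]  P^+=[0.2742 0.1722; 0.1722 0.7751]
step 4: x^-=[0.1819, -0.3486]  P^-=[0.5042 0.2039; 0.2039 0.8740]  S=[0.9276]  K=[0.4996; 0.0314]  nu=[0.5284]  x^+=[0.4459, -0.3320]  P^+=[0.2727 0.1894; 0.1894 0.8731]

innov = [0.5284]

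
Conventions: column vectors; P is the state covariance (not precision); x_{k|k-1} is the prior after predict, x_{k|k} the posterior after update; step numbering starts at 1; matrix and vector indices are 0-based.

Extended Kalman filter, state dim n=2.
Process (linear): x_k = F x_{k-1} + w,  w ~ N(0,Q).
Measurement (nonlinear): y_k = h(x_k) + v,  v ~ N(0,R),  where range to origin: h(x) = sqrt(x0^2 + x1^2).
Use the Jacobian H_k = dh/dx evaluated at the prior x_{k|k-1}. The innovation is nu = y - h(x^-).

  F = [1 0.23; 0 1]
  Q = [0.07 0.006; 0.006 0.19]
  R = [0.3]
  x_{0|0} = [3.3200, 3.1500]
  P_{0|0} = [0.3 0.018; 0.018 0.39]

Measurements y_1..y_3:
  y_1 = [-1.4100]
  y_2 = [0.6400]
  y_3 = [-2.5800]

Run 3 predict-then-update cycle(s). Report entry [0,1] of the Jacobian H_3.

H_jac[0,1] = -0.1208

step 1: x^-=[4.0445, 3.1500]  P^-=[0.3989 0.1137; 0.1137 0.5800]  H_jac=[0.7889 0.6145]  S=[0.8775]  K=[0.4383; 0.5084]  nu=[-6.5364]  x^+=[1.1798, -0.1728]  P^+=[0.2304 -0.0818; -0.0818 0.3532]
step 2: x^-=[1.1401, -0.1728]  P^-=[0.2814 0.0054; 0.0054 0.5432]  H_jac=[0.9887 -0.1499]  S=[0.5857]  K=[0.4737; -0.1298]  nu=[-0.5131]  x^+=[0.8970, -0.1062]  P^+=[0.1500 0.0415; 0.0415 0.5334]
step 3: x^-=[0.8726, -0.1062]  P^-=[0.2673 0.1701; 0.1701 0.7234]  H_jac=[0.9927 -0.1208]  S=[0.5331]  K=[0.4591; 0.1528]  nu=[-3.4590]  x^+=[-0.7155, -0.6349]  P^+=[0.1549 0.1327; 0.1327 0.7109]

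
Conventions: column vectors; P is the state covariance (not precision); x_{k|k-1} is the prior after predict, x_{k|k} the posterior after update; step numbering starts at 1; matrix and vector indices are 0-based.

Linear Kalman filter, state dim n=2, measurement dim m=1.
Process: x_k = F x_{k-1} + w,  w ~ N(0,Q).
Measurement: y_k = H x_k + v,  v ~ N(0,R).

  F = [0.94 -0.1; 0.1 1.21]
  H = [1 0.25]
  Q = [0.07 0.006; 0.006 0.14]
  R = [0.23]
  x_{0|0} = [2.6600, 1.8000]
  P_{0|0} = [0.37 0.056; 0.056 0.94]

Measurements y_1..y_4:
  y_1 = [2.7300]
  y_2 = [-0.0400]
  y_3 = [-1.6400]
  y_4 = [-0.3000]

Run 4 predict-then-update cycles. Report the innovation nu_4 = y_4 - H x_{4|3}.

step 1: x^-=[2.3204, 2.4440]  P^-=[0.3958 -0.0098; -0.0098 1.5335]  S=[0.7167]  K=[0.5488; 0.5212]  nu=[-0.2014]  x^+=[2.2099, 2.3390]  P^+=[0.1799 -0.2148; -0.2148 1.3388]
step 2: x^-=[1.8434, 3.0512]  P^-=[0.2828 -0.3813; -0.3813 2.0500]  S=[0.4502]  K=[0.4163; 0.2914]  nu=[-2.6462]  x^+=[0.7417, 2.2801]  P^+=[0.2047 -0.4359; -0.4359 2.0117]
step 3: x^-=[0.4692, 2.8331]  P^-=[0.3530 -0.7096; -0.7096 2.9819]  S=[0.4145]  K=[0.4235; 0.0865]  nu=[-2.8175]  x^+=[-0.7241, 2.5893]  P^+=[0.2786 -0.7248; -0.7248 2.9788]
step 4: x^-=[-0.9395, 3.0606]  P^-=[0.4822 -1.1454; -1.1454 4.3287]  S=[0.4101]  K=[0.4777; -0.1542]  nu=[-0.1256]  x^+=[-0.9995, 3.0800]  P^+=[0.3887 -1.1152; -1.1152 4.3190]

innov = [-0.1256]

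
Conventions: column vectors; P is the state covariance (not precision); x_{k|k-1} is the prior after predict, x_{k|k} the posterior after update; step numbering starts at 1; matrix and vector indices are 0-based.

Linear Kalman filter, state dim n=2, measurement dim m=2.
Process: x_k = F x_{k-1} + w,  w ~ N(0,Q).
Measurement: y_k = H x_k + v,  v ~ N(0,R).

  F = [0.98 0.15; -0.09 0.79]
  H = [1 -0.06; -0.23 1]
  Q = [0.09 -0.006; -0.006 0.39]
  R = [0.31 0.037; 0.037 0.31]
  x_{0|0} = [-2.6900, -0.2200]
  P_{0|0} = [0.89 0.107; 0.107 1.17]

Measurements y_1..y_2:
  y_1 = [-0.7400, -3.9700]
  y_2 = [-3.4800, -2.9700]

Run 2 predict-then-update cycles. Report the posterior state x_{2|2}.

step 1: x^-=[-2.6692, 0.0683]  P^-=[1.0025 0.1355; 0.1355 1.1122]  S=[1.3003 -0.1229; -0.1229 1.4129]  K=[0.7647 -0.0007; 0.1263 0.7761]  nu=[1.9333, -4.6522]  x^+=[-1.1873, -3.2982]  P^+=[0.2421 0.0837; 0.0837 0.2645]
step 2: x^-=[-1.6583, -2.4987]  P^-=[0.3530 0.0677; 0.0677 0.5451]  S=[0.6569 -0.0083; -0.0083 0.8427]  K=[0.5311 -0.0108; 0.0612 0.6290]  nu=[-1.9716, -0.8527]  x^+=[-2.6963, -3.1557]  P^+=[0.1675 0.0548; 0.0548 0.2099]

x_post = [-2.6963, -3.1557]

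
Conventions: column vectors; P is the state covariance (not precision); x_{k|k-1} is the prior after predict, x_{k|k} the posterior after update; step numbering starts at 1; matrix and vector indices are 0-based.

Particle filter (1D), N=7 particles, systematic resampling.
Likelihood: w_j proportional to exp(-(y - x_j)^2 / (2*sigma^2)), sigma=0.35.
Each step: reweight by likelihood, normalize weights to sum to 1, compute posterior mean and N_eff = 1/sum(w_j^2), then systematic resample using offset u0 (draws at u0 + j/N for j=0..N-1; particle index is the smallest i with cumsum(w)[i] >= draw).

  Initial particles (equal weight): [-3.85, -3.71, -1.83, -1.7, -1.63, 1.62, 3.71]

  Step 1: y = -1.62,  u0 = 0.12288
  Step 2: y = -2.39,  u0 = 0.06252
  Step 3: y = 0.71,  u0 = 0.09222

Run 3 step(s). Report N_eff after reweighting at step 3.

step 1: w=[0.0000, 0.0000, 0.2973, 0.3468, 0.3558, 0.0000, 0.0000]  mean=-1.7137  Neff=2.9823  idx=[2, 2, 3, 3, 4, 4, 4]
step 2: w=[0.2468, 0.2468, 0.1272, 0.1272, 0.0840, 0.0840, 0.0840]  mean=-1.7465  Neff=5.7029  idx=[0, 0, 1, 1, 3, 4, 6]
step 3: w=[0.0080, 0.0080, 0.0080, 0.0080, 0.1104, 0.4288, 0.4288]  mean=-1.6441  Neff=2.6299  idx=[4, 5, 5, 5, 6, 6, 6]

N_eff = 2.6299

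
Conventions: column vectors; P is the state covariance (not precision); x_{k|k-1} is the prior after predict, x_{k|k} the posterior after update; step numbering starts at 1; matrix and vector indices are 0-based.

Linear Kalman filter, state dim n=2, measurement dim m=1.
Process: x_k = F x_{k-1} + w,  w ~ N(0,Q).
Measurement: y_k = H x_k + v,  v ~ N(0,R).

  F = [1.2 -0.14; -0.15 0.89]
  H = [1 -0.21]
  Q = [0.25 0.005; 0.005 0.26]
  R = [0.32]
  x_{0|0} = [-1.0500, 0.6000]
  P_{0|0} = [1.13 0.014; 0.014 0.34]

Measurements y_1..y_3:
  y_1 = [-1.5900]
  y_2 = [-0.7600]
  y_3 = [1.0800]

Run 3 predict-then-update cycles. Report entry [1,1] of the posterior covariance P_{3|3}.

P_post[1,1] = 0.6952

step 1: x^-=[-1.3440, 0.6915]  P^-=[1.8792 -0.2255; -0.2255 0.5510]  S=[2.3182]  K=[0.8310; -0.1472]  nu=[-0.1008]  x^+=[-1.4278, 0.7063]  P^+=[0.2781 0.0581; 0.0581 0.5008]
step 2: x^-=[-1.8122, 0.8428]  P^-=[0.6408 -0.0442; -0.0442 0.6474]  S=[1.0079]  K=[0.6450; -0.1788]  nu=[1.2292]  x^+=[-1.0194, 0.6231]  P^+=[0.2215 0.0720; 0.0720 0.6152]
step 3: x^-=[-1.3105, 0.7074]  P^-=[0.5568 -0.0331; -0.0331 0.7331]  S=[0.9231]  K=[0.6108; -0.2027]  nu=[2.5391]  x^+=[0.2403, 0.1929]  P^+=[0.2125 0.0811; 0.0811 0.6952]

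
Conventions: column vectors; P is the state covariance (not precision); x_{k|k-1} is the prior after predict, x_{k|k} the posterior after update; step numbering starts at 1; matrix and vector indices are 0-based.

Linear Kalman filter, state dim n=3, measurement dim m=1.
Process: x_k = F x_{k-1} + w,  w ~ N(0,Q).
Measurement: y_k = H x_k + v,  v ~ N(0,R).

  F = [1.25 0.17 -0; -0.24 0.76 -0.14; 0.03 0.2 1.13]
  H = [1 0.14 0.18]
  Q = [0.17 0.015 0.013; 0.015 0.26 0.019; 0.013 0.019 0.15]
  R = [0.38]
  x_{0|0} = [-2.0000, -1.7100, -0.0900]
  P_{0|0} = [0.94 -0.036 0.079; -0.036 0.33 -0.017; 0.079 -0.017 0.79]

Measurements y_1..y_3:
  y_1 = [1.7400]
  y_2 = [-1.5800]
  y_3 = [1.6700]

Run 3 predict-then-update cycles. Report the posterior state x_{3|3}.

step 1: x^-=[-2.7907, -0.8070, -0.5037]  P^-=[1.6330 -0.2705 0.1586; -0.2705 0.5423 -0.0976; 0.1586 -0.0976 1.1700]  S=[2.0380]  K=[0.7967; -0.1041; 0.1745]  nu=[4.7343]  x^+=[0.9812, -1.2999, 0.3223]  P^+=[0.3394 -0.1015 -0.1247; -0.1015 0.5202 -0.0605; -0.1247 -0.0605 1.1080]
step 2: x^-=[1.0055, -1.2685, 0.1336]  P^-=[0.6722 -0.0886 -0.1702; -0.0886 0.6433 -0.0931; -0.1702 -0.0931 1.5489]  S=[1.0242]  K=[0.6143; -0.0150; 0.0933]  nu=[-2.4320]  x^+=[-0.4884, -1.2321, -0.0933]  P^+=[0.2857 -0.0792 -0.2289; -0.0792 0.6430 -0.0916; -0.2289 -0.0916 1.5400]
step 3: x^-=[-0.8200, -0.8061, -0.3665]  P^-=[0.6014 -0.0174 -0.3156; -0.0174 0.7111 -0.1400; -0.3156 -0.1400 2.0845]  S=[0.9373]  K=[0.5784; 0.0607; 0.0427]  nu=[2.6688]  x^+=[0.7236, -0.6440, -0.2525]  P^+=[0.2878 -0.0503 -0.3387; -0.0503 0.7076 -0.1425; -0.3387 -0.1425 2.0828]

x_post = [0.7236, -0.6440, -0.2525]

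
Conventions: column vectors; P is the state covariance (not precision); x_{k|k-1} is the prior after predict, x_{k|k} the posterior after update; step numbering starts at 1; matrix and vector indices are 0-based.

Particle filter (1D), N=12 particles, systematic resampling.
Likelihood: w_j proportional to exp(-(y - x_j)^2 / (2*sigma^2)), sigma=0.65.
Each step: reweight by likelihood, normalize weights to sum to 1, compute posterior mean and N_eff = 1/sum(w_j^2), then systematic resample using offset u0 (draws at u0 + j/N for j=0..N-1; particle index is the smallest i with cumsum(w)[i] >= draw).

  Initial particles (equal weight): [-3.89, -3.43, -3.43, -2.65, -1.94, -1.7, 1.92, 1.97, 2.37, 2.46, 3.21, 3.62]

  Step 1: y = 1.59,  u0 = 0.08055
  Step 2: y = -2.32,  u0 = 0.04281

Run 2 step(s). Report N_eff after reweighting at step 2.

step 1: w=[0.0000, 0.0000, 0.0000, 0.0000, 0.0000, 0.0000, 0.3293, 0.3158, 0.1823, 0.1530, 0.0168, 0.0029]  mean=2.1269  Neff=3.7724  idx=[6, 6, 6, 7, 7, 7, 7, 8, 8, 9, 9, 11]
step 2: w=[0.1839, 0.1839, 0.1839, 0.1110, 0.1110, 0.1110, 0.1110, 0.0016, 0.0016, 0.0006, 0.0006, 0.0000]  mean=1.9442  Neff=6.6341  idx=[0, 0, 1, 1, 2, 2, 2, 3, 4, 5, 5, 6]

N_eff = 6.6341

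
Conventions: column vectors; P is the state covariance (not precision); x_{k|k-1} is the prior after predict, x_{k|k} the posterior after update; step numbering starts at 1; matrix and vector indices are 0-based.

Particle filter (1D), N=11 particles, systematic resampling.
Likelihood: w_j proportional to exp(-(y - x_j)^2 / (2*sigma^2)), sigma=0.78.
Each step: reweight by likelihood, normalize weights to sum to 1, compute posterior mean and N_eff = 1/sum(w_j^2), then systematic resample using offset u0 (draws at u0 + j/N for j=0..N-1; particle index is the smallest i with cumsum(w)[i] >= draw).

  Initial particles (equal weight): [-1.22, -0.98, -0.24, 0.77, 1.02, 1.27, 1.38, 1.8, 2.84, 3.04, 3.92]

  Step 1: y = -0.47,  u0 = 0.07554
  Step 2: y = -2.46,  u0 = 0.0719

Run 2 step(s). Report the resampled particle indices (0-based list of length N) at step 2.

step 1: w=[0.2102, 0.2695, 0.3195, 0.0943, 0.0538, 0.0277, 0.0200, 0.0048, 0.0000, 0.0000, 0.0000]  mean=-0.3980  Neff=4.3124  idx=[0, 0, 1, 1, 1, 2, 2, 2, 3, 4, 6]
step 2: w=[0.2538, 0.2538, 0.1484, 0.1484, 0.1484, 0.0156, 0.0156, 0.0156, 0.0002, 0.0000, 0.0000]  mean=-1.0667  Neff=5.1112  idx=[0, 0, 0, 1, 1, 2, 2, 3, 3, 4, 6]

resampled_idx = [0, 0, 0, 1, 1, 2, 2, 3, 3, 4, 6]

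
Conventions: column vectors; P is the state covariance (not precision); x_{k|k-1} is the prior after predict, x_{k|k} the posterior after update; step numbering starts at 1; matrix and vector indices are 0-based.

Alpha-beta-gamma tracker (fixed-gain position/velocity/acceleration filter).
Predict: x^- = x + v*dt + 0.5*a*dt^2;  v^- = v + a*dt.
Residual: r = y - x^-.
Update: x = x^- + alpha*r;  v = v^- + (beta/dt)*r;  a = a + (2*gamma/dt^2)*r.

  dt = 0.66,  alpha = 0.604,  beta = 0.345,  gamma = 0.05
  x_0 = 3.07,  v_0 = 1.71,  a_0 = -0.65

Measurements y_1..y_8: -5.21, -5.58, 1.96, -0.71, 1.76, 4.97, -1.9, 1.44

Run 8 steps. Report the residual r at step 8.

step 1: x_pred=4.0570  r=-9.2670  x^+=-1.5403  v^+=-3.5631  a^+=-2.7774
step 2: x_pred=-4.4968  r=-1.0832  x^+=-5.1511  v^+=-5.9624  a^+=-3.0261
step 3: x_pred=-9.7453  r=11.7053  x^+=-2.6753  v^+=-1.8409  a^+=-0.3389
step 4: x_pred=-3.9641  r=3.2541  x^+=-1.9986  v^+=-0.3636  a^+=0.4081
step 5: x_pred=-2.1497  r=3.9097  x^+=0.2118  v^+=1.9495  a^+=1.3057
step 6: x_pred=1.7828  r=3.1872  x^+=3.7079  v^+=4.4773  a^+=2.0374
step 7: x_pred=7.1066  r=-9.0066  x^+=1.6666  v^+=1.1140  a^+=-0.0303
step 8: x_pred=2.3952  r=-0.9552  x^+=1.8183  v^+=0.5946  a^+=-0.2496

resid = -0.9552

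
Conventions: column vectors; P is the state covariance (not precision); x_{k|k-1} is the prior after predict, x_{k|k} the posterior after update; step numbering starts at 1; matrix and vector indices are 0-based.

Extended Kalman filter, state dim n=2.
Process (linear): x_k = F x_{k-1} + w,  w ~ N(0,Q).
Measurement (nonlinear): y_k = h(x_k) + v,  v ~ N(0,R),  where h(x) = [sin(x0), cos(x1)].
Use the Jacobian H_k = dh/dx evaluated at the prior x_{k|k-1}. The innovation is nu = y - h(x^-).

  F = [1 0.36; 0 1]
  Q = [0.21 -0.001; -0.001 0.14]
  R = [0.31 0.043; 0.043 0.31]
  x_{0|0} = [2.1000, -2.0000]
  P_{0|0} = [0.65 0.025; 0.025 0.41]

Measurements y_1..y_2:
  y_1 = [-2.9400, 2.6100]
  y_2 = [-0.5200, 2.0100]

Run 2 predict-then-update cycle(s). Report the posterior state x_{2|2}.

x_post = [-0.5262, -0.0936]

step 1: x^-=[1.3800, -2.0000]  P^-=[0.9311 0.1716; 0.1716 0.5500]  H_jac=[0.1896 0.0000; 0.0000 0.9093]  S=[0.3435 0.0726; 0.0726 0.7648]  K=[0.4806 0.1584; -0.0444 0.6582]  nu=[-3.9219, 3.0261]  x^+=[-0.0255, 0.1656]  P^+=[0.8216 0.0767; 0.0767 0.2223]
step 2: x^-=[0.0342, 0.1656]  P^-=[1.1156 0.1558; 0.1558 0.3623]  H_jac=[0.9994 0.0000; 0.0000 -0.1649]  S=[1.4243 0.0173; 0.0173 0.3199]  K=[0.7843 -0.1228; 0.1116 -0.1928]  nu=[-0.5541, 1.0237]  x^+=[-0.5262, -0.0936]  P^+=[0.2380 0.0263; 0.0263 0.3334]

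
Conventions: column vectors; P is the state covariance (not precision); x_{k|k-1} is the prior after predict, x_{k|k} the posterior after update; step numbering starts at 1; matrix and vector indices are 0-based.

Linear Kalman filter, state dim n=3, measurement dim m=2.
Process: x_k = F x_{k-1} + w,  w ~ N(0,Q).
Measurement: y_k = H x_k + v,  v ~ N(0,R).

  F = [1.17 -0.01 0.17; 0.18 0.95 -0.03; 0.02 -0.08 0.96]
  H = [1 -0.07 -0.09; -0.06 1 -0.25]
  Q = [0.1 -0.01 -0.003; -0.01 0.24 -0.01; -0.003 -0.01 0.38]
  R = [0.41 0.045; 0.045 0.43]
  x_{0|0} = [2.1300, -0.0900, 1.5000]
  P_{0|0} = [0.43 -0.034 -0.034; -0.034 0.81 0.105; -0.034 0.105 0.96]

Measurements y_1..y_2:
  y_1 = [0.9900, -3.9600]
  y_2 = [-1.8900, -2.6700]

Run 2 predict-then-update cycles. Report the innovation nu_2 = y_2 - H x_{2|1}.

step 1: x^-=[2.7480, 0.2529, 1.4898]  P^-=[0.7034 0.0474 0.1268; 0.0474 0.9686 -0.0077; 0.1268 -0.0077 1.2528]  S=[1.0987 -0.0197; -0.0197 1.4814]  K=[0.6266 -0.0096; -0.0062 0.6531; 0.0093 -0.2216]  nu=[-1.6062, -3.6756]  x^+=[1.7767, -2.1377, 2.2893]  P^+=[0.2716 0.0690 0.1145; 0.0690 0.3364 0.2070; 0.1145 0.2070 1.1798]
step 2: x^-=[2.4893, -1.7797, 2.4043]  P^-=[0.5492 0.1475 0.3139; 0.1475 0.5641 0.1407; 0.3139 0.1407 1.4420]  S=[0.8982 0.0662; 0.0662 1.0075]  K=[0.5686 -0.0015; 0.0685 0.5117; 0.2125 -0.2508]  nu=[-4.2875, -0.1399]  x^+=[0.0518, -2.1449, 1.5282]  P^+=[0.2589 0.0941 0.2145; 0.0941 0.2915 0.2509; 0.2145 0.2509 1.3451]

innov = [-4.2875, -0.1399]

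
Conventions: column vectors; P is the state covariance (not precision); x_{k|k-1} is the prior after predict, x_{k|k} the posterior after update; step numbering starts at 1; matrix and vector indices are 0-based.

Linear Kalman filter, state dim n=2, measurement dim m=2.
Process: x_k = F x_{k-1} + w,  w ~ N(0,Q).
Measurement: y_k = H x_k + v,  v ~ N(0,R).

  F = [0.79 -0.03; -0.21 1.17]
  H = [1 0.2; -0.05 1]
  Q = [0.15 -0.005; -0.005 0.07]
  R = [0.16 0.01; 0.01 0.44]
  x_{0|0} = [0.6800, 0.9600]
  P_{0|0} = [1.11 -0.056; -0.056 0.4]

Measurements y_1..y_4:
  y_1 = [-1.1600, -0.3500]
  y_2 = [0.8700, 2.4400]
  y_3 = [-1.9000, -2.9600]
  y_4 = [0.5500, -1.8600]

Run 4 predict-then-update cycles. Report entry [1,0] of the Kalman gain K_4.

step 1: x^-=[0.5084, 0.9804]  P^-=[0.8458 -0.2553; -0.2553 0.6940]  S=[0.9314 -0.1462; -0.1462 1.1617]  K=[0.8294 -0.1518; -0.0301 0.6046]  nu=[-1.8645, -1.3050]  x^+=[-0.8400, 0.2476]  P^+=[0.1415 -0.0514; -0.0514 0.2632]
step 2: x^-=[-0.6710, 0.4661]  P^-=[0.2410 -0.0855; -0.0855 0.4618]  S=[0.3852 0.0056; 0.0056 0.9109]  K=[0.5827 -0.1107; 0.0102 0.5115]  nu=[1.4478, 1.9404]  x^+=[-0.0422, 1.4734]  P^+=[0.0997 -0.0379; -0.0379 0.2233]
step 3: x^-=[-0.0775, 1.7328]  P^-=[0.2142 -0.0647; -0.0647 0.3987]  S=[0.3643 0.0150; 0.0150 0.8457]  K=[0.5566 -0.0990; 0.0218 0.4749]  nu=[-2.1690, -4.6967]  x^+=[-0.8199, -0.5448]  P^+=[0.0947 -0.0333; -0.0333 0.2075]
step 4: x^-=[-0.6313, -0.4653]  P^-=[0.2109 -0.0589; -0.0589 0.3746]  S=[0.3623 0.0160; 0.0160 0.8210]  K=[0.5538 -0.0954; 0.0238 0.4594]  nu=[1.2744, -1.4263]  x^+=[0.2105, -1.0902]  P^+=[0.0940 -0.0318; -0.0318 0.2008]

K[1,0] = 0.0238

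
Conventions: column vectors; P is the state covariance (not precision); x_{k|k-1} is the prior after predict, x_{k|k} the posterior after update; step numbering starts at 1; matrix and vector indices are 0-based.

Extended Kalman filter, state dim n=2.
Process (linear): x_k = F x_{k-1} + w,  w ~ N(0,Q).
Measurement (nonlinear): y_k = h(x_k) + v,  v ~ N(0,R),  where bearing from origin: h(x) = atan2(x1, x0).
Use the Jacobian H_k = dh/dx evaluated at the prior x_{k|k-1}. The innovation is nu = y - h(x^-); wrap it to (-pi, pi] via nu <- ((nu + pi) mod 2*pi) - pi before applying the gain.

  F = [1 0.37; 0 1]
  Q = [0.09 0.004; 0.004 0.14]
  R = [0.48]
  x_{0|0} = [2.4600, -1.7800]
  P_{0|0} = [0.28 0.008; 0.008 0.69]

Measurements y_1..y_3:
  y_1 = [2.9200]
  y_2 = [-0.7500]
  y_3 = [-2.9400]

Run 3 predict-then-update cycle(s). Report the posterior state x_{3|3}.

step 1: x^-=[1.8014, -1.7800]  P^-=[0.4704 0.2673; 0.2673 0.8300]  H_jac=[0.2775 0.2809]  S=[0.6234]  K=[0.3299; 0.4930]  nu=[-2.5838]  x^+=[0.9491, -3.0537]  P^+=[0.4026 0.1659; 0.1659 0.6785]
step 2: x^-=[-0.1808, -3.0537]  P^-=[0.7082 0.4210; 0.4210 0.8185]  H_jac=[0.3263 -0.0193]  S=[0.5504]  K=[0.4051; 0.2209]  nu=[0.8799]  x^+=[0.1757, -2.8594]  P^+=[0.6179 0.3717; 0.3717 0.7917]
step 3: x^-=[-0.8823, -2.8594]  P^-=[1.0914 0.6686; 0.6686 0.9317]  H_jac=[0.3193 -0.0985]  S=[0.5583]  K=[0.5062; 0.2180]  nu=[-1.0699]  x^+=[-1.4239, -3.0927]  P^+=[0.9483 0.6070; 0.6070 0.9051]

x_post = [-1.4239, -3.0927]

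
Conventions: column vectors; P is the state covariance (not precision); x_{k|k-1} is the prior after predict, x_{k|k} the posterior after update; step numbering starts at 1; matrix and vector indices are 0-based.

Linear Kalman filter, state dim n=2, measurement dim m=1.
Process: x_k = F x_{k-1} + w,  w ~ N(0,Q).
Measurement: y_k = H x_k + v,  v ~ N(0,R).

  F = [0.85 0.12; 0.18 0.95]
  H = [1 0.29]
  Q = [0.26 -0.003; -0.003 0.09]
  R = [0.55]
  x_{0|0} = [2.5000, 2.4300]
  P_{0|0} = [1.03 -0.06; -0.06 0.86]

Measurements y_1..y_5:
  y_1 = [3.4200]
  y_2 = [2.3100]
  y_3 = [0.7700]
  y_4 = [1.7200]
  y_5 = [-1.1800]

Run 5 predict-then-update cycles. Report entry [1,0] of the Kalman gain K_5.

step 1: x^-=[2.4166, 2.7585]  P^-=[1.0043 0.2029; 0.2029 0.8790]  S=[1.7459]  K=[0.6089; 0.2622]  nu=[0.2034]  x^+=[2.5405, 2.8118]  P^+=[0.3569 -0.0759; -0.0759 0.7590]
step 2: x^-=[2.4968, 3.1285]  P^-=[0.5133 0.0752; 0.0752 0.7606]  S=[1.1709]  K=[0.4570; 0.2526]  nu=[-1.0941]  x^+=[1.9968, 2.8522]  P^+=[0.2688 -0.0600; -0.0600 0.6859]
step 3: x^-=[2.0395, 3.0690]  P^-=[0.4518 0.0666; 0.0666 0.6972]  S=[1.0991]  K=[0.4287; 0.2445]  nu=[-2.1595]  x^+=[1.1138, 2.5409]  P^+=[0.2499 -0.0486; -0.0486 0.6315]
step 4: x^-=[1.2517, 2.6143]  P^-=[0.4397 0.0669; 0.0669 0.6514]  S=[1.0833]  K=[0.4238; 0.2361]  nu=[-0.2898]  x^+=[1.1288, 2.5459]  P^+=[0.2451 -0.0415; -0.0415 0.5910]
step 5: x^-=[1.2650, 2.6218]  P^-=[0.4371 0.0675; 0.0675 0.6171]  S=[1.0782]  K=[0.4236; 0.2286]  nu=[-3.2053]  x^+=[-0.0928, 1.8892]  P^+=[0.2437 -0.0369; -0.0369 0.5608]

K[1,0] = 0.2286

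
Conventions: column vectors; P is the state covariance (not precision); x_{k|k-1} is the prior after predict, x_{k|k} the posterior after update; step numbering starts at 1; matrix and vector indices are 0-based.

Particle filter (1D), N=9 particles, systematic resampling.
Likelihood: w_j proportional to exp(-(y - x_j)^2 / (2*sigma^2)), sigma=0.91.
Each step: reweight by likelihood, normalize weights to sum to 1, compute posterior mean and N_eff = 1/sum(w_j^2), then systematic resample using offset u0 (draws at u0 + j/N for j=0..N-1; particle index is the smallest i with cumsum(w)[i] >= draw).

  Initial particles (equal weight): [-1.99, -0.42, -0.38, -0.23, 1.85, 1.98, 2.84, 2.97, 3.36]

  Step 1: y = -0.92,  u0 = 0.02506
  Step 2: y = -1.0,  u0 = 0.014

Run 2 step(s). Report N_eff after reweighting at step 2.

N_eff = 8.8302

step 1: w=[0.1689, 0.2899, 0.2827, 0.2529, 0.0033, 0.0021, 0.0001, 0.0000, 0.0000]  mean=-0.6130  Neff=3.8983  idx=[0, 0, 1, 1, 2, 2, 2, 3, 3]
step 2: w=[0.0849, 0.0849, 0.1253, 0.1253, 0.1217, 0.1217, 0.1217, 0.1073, 0.1073]  mean=-0.6313  Neff=8.8302  idx=[0, 1, 2, 3, 4, 5, 6, 7, 8]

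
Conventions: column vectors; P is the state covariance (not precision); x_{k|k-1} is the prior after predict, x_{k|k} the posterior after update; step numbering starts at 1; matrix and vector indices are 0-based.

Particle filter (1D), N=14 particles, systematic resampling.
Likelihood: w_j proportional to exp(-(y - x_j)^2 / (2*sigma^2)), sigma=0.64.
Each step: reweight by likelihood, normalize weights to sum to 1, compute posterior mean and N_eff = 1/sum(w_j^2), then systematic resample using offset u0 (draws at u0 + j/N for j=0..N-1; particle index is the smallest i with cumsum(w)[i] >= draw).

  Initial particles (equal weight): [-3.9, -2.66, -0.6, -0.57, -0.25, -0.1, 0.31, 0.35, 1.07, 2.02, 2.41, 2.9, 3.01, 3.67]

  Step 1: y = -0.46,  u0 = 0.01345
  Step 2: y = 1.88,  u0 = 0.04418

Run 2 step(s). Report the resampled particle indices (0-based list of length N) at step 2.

step 1: w=[0.0000, 0.0006, 0.2052, 0.2071, 0.1992, 0.1794, 0.1019, 0.0944, 0.0121, 0.0001, 0.0000, 0.0000, 0.0000, 0.0000]  mean=-0.2327  Neff=5.6715  idx=[2, 2, 2, 3, 3, 3, 4, 4, 4, 5, 5, 6, 6, 7]
step 2: w=[0.0029, 0.0029, 0.0029, 0.0035, 0.0035, 0.0035, 0.0209, 0.0209, 0.0209, 0.0444, 0.0444, 0.2622, 0.2622, 0.3050]  mean=0.2335  Neff=4.2407  idx=[7, 9, 11, 11, 11, 11, 12, 12, 12, 12, 13, 13, 13, 13]

resampled_idx = [7, 9, 11, 11, 11, 11, 12, 12, 12, 12, 13, 13, 13, 13]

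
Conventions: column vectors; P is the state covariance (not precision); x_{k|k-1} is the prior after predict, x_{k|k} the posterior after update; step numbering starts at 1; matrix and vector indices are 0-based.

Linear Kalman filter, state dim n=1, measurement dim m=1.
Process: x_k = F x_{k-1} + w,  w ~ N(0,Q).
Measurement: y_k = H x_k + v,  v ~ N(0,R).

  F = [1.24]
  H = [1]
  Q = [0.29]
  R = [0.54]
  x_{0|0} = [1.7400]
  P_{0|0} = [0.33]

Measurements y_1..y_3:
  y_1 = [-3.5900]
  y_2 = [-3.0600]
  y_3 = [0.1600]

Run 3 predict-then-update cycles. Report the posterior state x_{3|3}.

x_post = [-1.1486]

step 1: x^-=[2.1576]  P^-=[0.7974]  S=[1.3374]  K=[0.5962]  nu=[-5.7476]  x^+=[-1.2693]  P^+=[0.3220]
step 2: x^-=[-1.5739]  P^-=[0.7851]  S=[1.3251]  K=[0.5925]  nu=[-1.4861]  x^+=[-2.4544]  P^+=[0.3199]
step 3: x^-=[-3.0434]  P^-=[0.7819]  S=[1.3219]  K=[0.5915]  nu=[3.2034]  x^+=[-1.1486]  P^+=[0.3194]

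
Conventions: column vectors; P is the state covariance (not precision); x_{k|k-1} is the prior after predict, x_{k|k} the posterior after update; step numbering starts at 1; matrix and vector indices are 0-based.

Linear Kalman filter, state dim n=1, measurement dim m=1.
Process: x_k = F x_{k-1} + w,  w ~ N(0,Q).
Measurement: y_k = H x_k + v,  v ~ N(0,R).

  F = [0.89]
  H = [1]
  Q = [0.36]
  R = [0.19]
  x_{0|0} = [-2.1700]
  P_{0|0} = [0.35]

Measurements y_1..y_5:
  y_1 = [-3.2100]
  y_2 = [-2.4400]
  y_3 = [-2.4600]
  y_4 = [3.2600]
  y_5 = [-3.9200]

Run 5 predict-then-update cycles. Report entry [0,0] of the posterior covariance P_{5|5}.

step 1: x^-=[-1.9313]  P^-=[0.6372]  S=[0.8272]  K=[0.7703]  nu=[-1.2787]  x^+=[-2.9163]  P^+=[0.1464]
step 2: x^-=[-2.5955]  P^-=[0.4759]  S=[0.6659]  K=[0.7147]  nu=[0.1555]  x^+=[-2.4844]  P^+=[0.1358]
step 3: x^-=[-2.2111]  P^-=[0.4676]  S=[0.6576]  K=[0.7111]  nu=[-0.2489]  x^+=[-2.3881]  P^+=[0.1351]
step 4: x^-=[-2.1254]  P^-=[0.4670]  S=[0.6570]  K=[0.7108]  nu=[5.3854]  x^+=[1.7026]  P^+=[0.1351]
step 5: x^-=[1.5153]  P^-=[0.4670]  S=[0.6570]  K=[0.7108]  nu=[-5.4353]  x^+=[-2.3481]  P^+=[0.1351]

P_post[0,0] = 0.1351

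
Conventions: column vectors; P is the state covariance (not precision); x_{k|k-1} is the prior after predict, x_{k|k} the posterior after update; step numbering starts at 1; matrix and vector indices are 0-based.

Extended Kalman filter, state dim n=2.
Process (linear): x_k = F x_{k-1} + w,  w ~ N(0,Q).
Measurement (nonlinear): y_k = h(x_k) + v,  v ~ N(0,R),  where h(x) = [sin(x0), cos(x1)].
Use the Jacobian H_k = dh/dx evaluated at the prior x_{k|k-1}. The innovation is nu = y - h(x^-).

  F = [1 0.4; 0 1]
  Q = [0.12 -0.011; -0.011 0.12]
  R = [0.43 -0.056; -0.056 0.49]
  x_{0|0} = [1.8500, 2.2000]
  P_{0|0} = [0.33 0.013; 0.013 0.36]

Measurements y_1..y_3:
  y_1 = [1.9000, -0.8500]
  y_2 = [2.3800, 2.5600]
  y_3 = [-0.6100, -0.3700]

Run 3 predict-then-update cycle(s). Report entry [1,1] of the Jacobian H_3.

step 1: x^-=[2.7300, 2.2000]  P^-=[0.5180 0.1460; 0.1460 0.4800]  H_jac=[-0.9165 0.0000; 0.0000 -0.8085]  S=[0.8651 0.0522; 0.0522 0.8038]  K=[-0.5420 -0.1117; -0.1260 -0.4746]  nu=[1.4999, -0.2615]  x^+=[1.9462, 2.1351]  P^+=[0.2475 0.0301; 0.0301 0.2789]
step 2: x^-=[2.8002, 2.1351]  P^-=[0.4362 0.1307; 0.1307 0.3989]  H_jac=[-0.9423 0.0000; 0.0000 -0.8450]  S=[0.8173 0.0481; 0.0481 0.7748]  K=[-0.4963 -0.1117; -0.1256 -0.4273]  nu=[2.0452, 3.0948]  x^+=[1.4392, 0.5560]  P^+=[0.2199 0.0319; 0.0319 0.2394]
step 3: x^-=[1.6616, 0.5560]  P^-=[0.4037 0.1167; 0.1167 0.3594]  H_jac=[-0.0907 0.0000; 0.0000 -0.5278]  S=[0.4333 -0.0504; -0.0504 0.5901]  K=[-0.0976 -0.1127; -0.0624 -0.3268]  nu=[-1.6059, -1.2194]  x^+=[1.9558, 1.0548]  P^+=[0.3932 0.0943; 0.0943 0.2968]

H_jac[1,1] = -0.5278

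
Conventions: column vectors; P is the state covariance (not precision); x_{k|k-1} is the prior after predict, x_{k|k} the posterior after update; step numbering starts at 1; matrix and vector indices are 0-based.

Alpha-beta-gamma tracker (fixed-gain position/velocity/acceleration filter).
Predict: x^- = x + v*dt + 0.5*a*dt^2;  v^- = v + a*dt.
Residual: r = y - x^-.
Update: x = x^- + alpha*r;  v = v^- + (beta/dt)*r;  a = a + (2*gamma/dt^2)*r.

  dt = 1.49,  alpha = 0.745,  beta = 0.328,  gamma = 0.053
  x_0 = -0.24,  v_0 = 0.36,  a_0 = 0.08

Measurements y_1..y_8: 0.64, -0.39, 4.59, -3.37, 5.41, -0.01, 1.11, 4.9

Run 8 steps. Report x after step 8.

step 1: x_pred=0.3852  r=0.2548  x^+=0.5750  v^+=0.5353  a^+=0.0922
step 2: x_pred=1.4749  r=-1.8649  x^+=0.0856  v^+=0.2621  a^+=0.0031
step 3: x_pred=0.4795  r=4.1105  x^+=3.5418  v^+=1.1716  a^+=0.1994
step 4: x_pred=5.5088  r=-8.8788  x^+=-1.1059  v^+=-0.4859  a^+=-0.2245
step 5: x_pred=-2.0791  r=7.4891  x^+=3.5003  v^+=0.8282  a^+=0.1330
step 6: x_pred=4.8819  r=-4.8919  x^+=1.2374  v^+=-0.0505  a^+=-0.1005
step 7: x_pred=1.0506  r=0.0594  x^+=1.0949  v^+=-0.1872  a^+=-0.0977
step 8: x_pred=0.7074  r=4.1926  x^+=3.8309  v^+=0.5901  a^+=0.1025

x_post = 3.8309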